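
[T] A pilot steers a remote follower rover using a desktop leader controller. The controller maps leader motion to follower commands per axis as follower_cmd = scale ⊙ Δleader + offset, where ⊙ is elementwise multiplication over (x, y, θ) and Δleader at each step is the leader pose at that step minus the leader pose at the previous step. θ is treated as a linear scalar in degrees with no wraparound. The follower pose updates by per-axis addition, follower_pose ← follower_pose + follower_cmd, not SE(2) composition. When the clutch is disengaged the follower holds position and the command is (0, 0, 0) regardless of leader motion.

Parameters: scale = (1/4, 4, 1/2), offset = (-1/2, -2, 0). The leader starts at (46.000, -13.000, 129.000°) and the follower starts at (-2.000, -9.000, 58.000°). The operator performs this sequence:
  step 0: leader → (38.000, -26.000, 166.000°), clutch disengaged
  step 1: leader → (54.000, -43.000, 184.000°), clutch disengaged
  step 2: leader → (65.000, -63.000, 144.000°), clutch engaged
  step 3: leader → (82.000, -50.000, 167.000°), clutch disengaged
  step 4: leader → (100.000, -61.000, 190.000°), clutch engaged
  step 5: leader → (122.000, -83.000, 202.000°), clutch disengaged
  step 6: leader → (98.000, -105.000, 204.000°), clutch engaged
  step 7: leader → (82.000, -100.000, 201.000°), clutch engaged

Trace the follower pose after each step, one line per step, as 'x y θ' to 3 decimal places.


-2.000 -9.000 58.000
-2.000 -9.000 58.000
0.250 -91.000 38.000
0.250 -91.000 38.000
4.250 -137.000 49.500
4.250 -137.000 49.500
-2.250 -227.000 50.500
-6.750 -209.000 49.000

step 0: Δleader=(-8.000, -13.000, 37.000°), disengaged; cmd=(0,0,0) → follower holds at (-2.000, -9.000, 58.000°)
step 1: Δleader=(16.000, -17.000, 18.000°), disengaged; cmd=(0,0,0) → follower holds at (-2.000, -9.000, 58.000°)
step 2: Δleader=(11.000, -20.000, -40.000°), engaged; cmd=(2.250, -82.000, -20.000°) → follower=(0.250, -91.000, 38.000°)
step 3: Δleader=(17.000, 13.000, 23.000°), disengaged; cmd=(0,0,0) → follower holds at (0.250, -91.000, 38.000°)
step 4: Δleader=(18.000, -11.000, 23.000°), engaged; cmd=(4.000, -46.000, 11.500°) → follower=(4.250, -137.000, 49.500°)
step 5: Δleader=(22.000, -22.000, 12.000°), disengaged; cmd=(0,0,0) → follower holds at (4.250, -137.000, 49.500°)
step 6: Δleader=(-24.000, -22.000, 2.000°), engaged; cmd=(-6.500, -90.000, 1.000°) → follower=(-2.250, -227.000, 50.500°)
step 7: Δleader=(-16.000, 5.000, -3.000°), engaged; cmd=(-4.500, 18.000, -1.500°) → follower=(-6.750, -209.000, 49.000°)


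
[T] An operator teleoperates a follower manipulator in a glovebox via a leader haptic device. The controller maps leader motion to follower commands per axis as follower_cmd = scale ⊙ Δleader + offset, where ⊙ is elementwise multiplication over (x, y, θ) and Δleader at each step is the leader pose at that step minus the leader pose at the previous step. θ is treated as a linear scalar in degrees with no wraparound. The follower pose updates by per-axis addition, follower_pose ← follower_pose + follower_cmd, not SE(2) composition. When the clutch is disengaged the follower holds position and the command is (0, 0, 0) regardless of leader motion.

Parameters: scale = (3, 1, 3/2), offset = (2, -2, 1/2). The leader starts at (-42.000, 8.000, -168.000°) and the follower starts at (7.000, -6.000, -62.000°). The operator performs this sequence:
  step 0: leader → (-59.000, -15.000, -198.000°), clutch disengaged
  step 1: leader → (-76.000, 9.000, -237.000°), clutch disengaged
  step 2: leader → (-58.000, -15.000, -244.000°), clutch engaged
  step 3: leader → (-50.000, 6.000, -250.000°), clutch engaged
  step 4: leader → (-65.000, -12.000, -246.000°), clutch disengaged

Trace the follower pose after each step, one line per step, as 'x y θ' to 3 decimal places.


7.000 -6.000 -62.000
7.000 -6.000 -62.000
63.000 -32.000 -72.000
89.000 -13.000 -80.500
89.000 -13.000 -80.500

step 0: Δleader=(-17.000, -23.000, -30.000°), disengaged; cmd=(0,0,0) → follower holds at (7.000, -6.000, -62.000°)
step 1: Δleader=(-17.000, 24.000, -39.000°), disengaged; cmd=(0,0,0) → follower holds at (7.000, -6.000, -62.000°)
step 2: Δleader=(18.000, -24.000, -7.000°), engaged; cmd=(56.000, -26.000, -10.000°) → follower=(63.000, -32.000, -72.000°)
step 3: Δleader=(8.000, 21.000, -6.000°), engaged; cmd=(26.000, 19.000, -8.500°) → follower=(89.000, -13.000, -80.500°)
step 4: Δleader=(-15.000, -18.000, 4.000°), disengaged; cmd=(0,0,0) → follower holds at (89.000, -13.000, -80.500°)


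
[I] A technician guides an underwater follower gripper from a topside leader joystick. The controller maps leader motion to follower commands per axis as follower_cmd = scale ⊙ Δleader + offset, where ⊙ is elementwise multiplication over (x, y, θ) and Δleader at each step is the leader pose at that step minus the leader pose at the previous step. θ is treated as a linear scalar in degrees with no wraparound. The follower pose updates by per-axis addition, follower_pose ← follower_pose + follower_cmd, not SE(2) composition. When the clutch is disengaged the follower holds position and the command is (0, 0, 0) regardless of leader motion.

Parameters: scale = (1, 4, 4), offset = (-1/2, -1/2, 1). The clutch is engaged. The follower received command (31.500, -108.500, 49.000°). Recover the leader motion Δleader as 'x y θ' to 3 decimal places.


axis x: (31.500 − -1/2) / (1) = 32.000
axis y: (-108.500 − -1/2) / (4) = -27.000
axis θ: (49.000 − 1) / (4) = 12.000

32.000 -27.000 12.000


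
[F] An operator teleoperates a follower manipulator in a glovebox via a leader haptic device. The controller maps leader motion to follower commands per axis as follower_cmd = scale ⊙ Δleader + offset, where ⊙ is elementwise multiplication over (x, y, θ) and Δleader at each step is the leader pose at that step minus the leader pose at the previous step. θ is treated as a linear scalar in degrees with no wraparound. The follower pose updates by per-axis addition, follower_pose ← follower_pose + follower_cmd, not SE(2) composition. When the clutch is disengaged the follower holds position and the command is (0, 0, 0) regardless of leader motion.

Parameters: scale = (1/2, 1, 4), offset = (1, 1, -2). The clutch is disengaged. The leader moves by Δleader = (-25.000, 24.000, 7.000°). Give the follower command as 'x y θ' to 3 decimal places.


0.000 0.000 0.000

clutch disengaged → follower holds; cmd = (0, 0, 0)


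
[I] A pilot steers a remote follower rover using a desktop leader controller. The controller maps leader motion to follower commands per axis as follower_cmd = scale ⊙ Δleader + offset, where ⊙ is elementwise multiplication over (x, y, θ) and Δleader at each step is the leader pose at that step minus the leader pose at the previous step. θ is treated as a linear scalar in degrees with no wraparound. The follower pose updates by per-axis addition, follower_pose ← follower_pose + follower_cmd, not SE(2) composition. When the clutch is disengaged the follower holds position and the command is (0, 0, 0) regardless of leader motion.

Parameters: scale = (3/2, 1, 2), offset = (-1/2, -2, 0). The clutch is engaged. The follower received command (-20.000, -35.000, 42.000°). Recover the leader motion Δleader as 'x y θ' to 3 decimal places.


-13.000 -33.000 21.000

axis x: (-20.000 − -1/2) / (3/2) = -13.000
axis y: (-35.000 − -2) / (1) = -33.000
axis θ: (42.000 − 0) / (2) = 21.000


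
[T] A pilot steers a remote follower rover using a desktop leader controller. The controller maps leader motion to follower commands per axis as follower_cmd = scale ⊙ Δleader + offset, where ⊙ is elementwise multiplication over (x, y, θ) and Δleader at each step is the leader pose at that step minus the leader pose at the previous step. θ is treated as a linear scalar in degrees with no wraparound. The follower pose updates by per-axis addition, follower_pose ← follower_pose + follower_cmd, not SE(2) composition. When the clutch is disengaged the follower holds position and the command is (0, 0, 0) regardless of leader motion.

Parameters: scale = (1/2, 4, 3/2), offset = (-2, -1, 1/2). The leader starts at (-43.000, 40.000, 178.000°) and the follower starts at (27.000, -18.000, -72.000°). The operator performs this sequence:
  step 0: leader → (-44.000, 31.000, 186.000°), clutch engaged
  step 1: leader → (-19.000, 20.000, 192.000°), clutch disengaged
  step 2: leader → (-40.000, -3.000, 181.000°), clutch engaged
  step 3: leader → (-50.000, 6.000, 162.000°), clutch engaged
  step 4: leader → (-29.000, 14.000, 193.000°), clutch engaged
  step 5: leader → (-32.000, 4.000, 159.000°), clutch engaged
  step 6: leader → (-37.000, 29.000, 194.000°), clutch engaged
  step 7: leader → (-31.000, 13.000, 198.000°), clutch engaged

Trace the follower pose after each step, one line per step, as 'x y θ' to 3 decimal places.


24.500 -55.000 -59.500
24.500 -55.000 -59.500
12.000 -148.000 -75.500
5.000 -113.000 -103.500
13.500 -82.000 -56.500
10.000 -123.000 -107.000
5.500 -24.000 -54.000
6.500 -89.000 -47.500

step 0: Δleader=(-1.000, -9.000, 8.000°), engaged; cmd=(-2.500, -37.000, 12.500°) → follower=(24.500, -55.000, -59.500°)
step 1: Δleader=(25.000, -11.000, 6.000°), disengaged; cmd=(0,0,0) → follower holds at (24.500, -55.000, -59.500°)
step 2: Δleader=(-21.000, -23.000, -11.000°), engaged; cmd=(-12.500, -93.000, -16.000°) → follower=(12.000, -148.000, -75.500°)
step 3: Δleader=(-10.000, 9.000, -19.000°), engaged; cmd=(-7.000, 35.000, -28.000°) → follower=(5.000, -113.000, -103.500°)
step 4: Δleader=(21.000, 8.000, 31.000°), engaged; cmd=(8.500, 31.000, 47.000°) → follower=(13.500, -82.000, -56.500°)
step 5: Δleader=(-3.000, -10.000, -34.000°), engaged; cmd=(-3.500, -41.000, -50.500°) → follower=(10.000, -123.000, -107.000°)
step 6: Δleader=(-5.000, 25.000, 35.000°), engaged; cmd=(-4.500, 99.000, 53.000°) → follower=(5.500, -24.000, -54.000°)
step 7: Δleader=(6.000, -16.000, 4.000°), engaged; cmd=(1.000, -65.000, 6.500°) → follower=(6.500, -89.000, -47.500°)


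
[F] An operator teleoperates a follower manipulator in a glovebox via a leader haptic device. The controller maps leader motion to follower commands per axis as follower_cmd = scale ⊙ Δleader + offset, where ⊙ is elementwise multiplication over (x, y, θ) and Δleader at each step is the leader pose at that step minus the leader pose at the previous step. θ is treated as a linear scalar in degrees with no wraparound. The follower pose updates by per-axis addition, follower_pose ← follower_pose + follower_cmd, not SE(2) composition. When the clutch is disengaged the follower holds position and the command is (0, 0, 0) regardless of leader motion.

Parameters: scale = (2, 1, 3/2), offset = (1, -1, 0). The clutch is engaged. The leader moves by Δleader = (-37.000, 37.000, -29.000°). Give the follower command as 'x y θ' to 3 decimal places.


axis x: 2·-37.000 + 1 = -73.000
axis y: 1·37.000 + -1 = 36.000
axis θ: 3/2·-29.000 + 0 = -43.500

-73.000 36.000 -43.500


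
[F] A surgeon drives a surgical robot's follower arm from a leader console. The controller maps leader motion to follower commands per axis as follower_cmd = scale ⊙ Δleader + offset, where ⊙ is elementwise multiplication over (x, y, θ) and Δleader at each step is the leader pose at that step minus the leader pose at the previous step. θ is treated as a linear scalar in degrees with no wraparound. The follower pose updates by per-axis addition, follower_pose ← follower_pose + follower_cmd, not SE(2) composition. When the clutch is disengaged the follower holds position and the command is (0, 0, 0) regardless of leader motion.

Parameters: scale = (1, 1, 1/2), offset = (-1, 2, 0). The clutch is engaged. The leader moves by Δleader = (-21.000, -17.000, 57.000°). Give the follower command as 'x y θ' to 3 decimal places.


axis x: 1·-21.000 + -1 = -22.000
axis y: 1·-17.000 + 2 = -15.000
axis θ: 1/2·57.000 + 0 = 28.500

-22.000 -15.000 28.500


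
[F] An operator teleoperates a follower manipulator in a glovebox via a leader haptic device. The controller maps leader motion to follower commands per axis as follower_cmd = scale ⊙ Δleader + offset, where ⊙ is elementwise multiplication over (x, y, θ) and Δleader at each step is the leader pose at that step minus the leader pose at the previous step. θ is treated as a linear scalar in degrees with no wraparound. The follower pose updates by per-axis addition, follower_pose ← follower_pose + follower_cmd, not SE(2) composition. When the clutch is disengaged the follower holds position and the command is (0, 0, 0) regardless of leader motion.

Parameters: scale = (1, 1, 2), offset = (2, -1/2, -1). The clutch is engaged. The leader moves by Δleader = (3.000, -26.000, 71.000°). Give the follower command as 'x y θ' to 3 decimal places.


axis x: 1·3.000 + 2 = 5.000
axis y: 1·-26.000 + -1/2 = -26.500
axis θ: 2·71.000 + -1 = 141.000

5.000 -26.500 141.000


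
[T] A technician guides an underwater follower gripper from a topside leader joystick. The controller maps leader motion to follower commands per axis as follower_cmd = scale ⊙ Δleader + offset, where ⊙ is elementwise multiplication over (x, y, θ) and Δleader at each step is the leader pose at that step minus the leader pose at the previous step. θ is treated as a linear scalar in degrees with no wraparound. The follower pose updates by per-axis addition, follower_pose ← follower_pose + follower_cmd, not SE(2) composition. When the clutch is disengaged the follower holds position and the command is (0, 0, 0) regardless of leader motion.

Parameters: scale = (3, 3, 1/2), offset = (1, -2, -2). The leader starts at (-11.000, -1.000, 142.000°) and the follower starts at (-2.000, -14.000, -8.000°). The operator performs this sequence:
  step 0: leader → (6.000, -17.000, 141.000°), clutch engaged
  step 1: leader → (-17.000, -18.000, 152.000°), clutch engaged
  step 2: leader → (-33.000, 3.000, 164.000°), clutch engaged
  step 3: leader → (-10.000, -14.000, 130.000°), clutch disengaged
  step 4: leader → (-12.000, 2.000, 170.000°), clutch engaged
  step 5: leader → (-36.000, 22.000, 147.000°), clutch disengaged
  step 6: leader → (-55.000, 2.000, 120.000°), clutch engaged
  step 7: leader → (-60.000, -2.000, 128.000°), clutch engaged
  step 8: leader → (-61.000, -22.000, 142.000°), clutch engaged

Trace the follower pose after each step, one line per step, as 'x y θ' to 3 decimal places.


50.000 -64.000 -10.500
-18.000 -69.000 -7.000
-65.000 -8.000 -3.000
-65.000 -8.000 -3.000
-70.000 38.000 15.000
-70.000 38.000 15.000
-126.000 -24.000 -0.500
-140.000 -38.000 1.500
-142.000 -100.000 6.500

step 0: Δleader=(17.000, -16.000, -1.000°), engaged; cmd=(52.000, -50.000, -2.500°) → follower=(50.000, -64.000, -10.500°)
step 1: Δleader=(-23.000, -1.000, 11.000°), engaged; cmd=(-68.000, -5.000, 3.500°) → follower=(-18.000, -69.000, -7.000°)
step 2: Δleader=(-16.000, 21.000, 12.000°), engaged; cmd=(-47.000, 61.000, 4.000°) → follower=(-65.000, -8.000, -3.000°)
step 3: Δleader=(23.000, -17.000, -34.000°), disengaged; cmd=(0,0,0) → follower holds at (-65.000, -8.000, -3.000°)
step 4: Δleader=(-2.000, 16.000, 40.000°), engaged; cmd=(-5.000, 46.000, 18.000°) → follower=(-70.000, 38.000, 15.000°)
step 5: Δleader=(-24.000, 20.000, -23.000°), disengaged; cmd=(0,0,0) → follower holds at (-70.000, 38.000, 15.000°)
step 6: Δleader=(-19.000, -20.000, -27.000°), engaged; cmd=(-56.000, -62.000, -15.500°) → follower=(-126.000, -24.000, -0.500°)
step 7: Δleader=(-5.000, -4.000, 8.000°), engaged; cmd=(-14.000, -14.000, 2.000°) → follower=(-140.000, -38.000, 1.500°)
step 8: Δleader=(-1.000, -20.000, 14.000°), engaged; cmd=(-2.000, -62.000, 5.000°) → follower=(-142.000, -100.000, 6.500°)


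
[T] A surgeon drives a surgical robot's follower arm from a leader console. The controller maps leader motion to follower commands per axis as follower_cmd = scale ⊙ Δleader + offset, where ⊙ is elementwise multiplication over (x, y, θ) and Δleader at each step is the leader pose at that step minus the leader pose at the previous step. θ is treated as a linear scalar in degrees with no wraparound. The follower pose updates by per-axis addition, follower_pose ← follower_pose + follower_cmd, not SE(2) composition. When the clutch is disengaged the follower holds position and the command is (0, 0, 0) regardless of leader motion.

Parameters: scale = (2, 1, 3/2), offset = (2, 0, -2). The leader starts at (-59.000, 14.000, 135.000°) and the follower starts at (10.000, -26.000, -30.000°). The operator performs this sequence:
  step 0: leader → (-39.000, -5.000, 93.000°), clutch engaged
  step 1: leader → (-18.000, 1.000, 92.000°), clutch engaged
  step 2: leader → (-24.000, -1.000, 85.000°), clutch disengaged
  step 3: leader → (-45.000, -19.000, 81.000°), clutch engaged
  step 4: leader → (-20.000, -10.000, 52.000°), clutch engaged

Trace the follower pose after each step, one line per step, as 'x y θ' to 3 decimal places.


step 0: Δleader=(20.000, -19.000, -42.000°), engaged; cmd=(42.000, -19.000, -65.000°) → follower=(52.000, -45.000, -95.000°)
step 1: Δleader=(21.000, 6.000, -1.000°), engaged; cmd=(44.000, 6.000, -3.500°) → follower=(96.000, -39.000, -98.500°)
step 2: Δleader=(-6.000, -2.000, -7.000°), disengaged; cmd=(0,0,0) → follower holds at (96.000, -39.000, -98.500°)
step 3: Δleader=(-21.000, -18.000, -4.000°), engaged; cmd=(-40.000, -18.000, -8.000°) → follower=(56.000, -57.000, -106.500°)
step 4: Δleader=(25.000, 9.000, -29.000°), engaged; cmd=(52.000, 9.000, -45.500°) → follower=(108.000, -48.000, -152.000°)

52.000 -45.000 -95.000
96.000 -39.000 -98.500
96.000 -39.000 -98.500
56.000 -57.000 -106.500
108.000 -48.000 -152.000


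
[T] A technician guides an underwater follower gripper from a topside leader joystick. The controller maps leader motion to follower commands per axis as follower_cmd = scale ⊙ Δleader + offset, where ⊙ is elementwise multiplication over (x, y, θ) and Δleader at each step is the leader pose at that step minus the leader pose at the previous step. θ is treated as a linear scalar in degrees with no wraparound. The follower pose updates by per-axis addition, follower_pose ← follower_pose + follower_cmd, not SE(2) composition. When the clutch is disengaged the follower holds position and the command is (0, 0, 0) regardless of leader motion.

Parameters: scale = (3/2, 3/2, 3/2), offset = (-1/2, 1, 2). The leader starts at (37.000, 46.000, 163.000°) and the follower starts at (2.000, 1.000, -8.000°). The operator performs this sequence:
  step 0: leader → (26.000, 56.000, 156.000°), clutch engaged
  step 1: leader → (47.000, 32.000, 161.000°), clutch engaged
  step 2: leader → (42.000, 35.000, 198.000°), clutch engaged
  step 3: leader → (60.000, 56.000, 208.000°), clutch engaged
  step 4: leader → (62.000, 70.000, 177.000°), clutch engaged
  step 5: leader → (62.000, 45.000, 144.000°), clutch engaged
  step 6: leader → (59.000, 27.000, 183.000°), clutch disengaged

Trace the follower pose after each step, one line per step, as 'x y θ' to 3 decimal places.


step 0: Δleader=(-11.000, 10.000, -7.000°), engaged; cmd=(-17.000, 16.000, -8.500°) → follower=(-15.000, 17.000, -16.500°)
step 1: Δleader=(21.000, -24.000, 5.000°), engaged; cmd=(31.000, -35.000, 9.500°) → follower=(16.000, -18.000, -7.000°)
step 2: Δleader=(-5.000, 3.000, 37.000°), engaged; cmd=(-8.000, 5.500, 57.500°) → follower=(8.000, -12.500, 50.500°)
step 3: Δleader=(18.000, 21.000, 10.000°), engaged; cmd=(26.500, 32.500, 17.000°) → follower=(34.500, 20.000, 67.500°)
step 4: Δleader=(2.000, 14.000, -31.000°), engaged; cmd=(2.500, 22.000, -44.500°) → follower=(37.000, 42.000, 23.000°)
step 5: Δleader=(0.000, -25.000, -33.000°), engaged; cmd=(-0.500, -36.500, -47.500°) → follower=(36.500, 5.500, -24.500°)
step 6: Δleader=(-3.000, -18.000, 39.000°), disengaged; cmd=(0,0,0) → follower holds at (36.500, 5.500, -24.500°)

-15.000 17.000 -16.500
16.000 -18.000 -7.000
8.000 -12.500 50.500
34.500 20.000 67.500
37.000 42.000 23.000
36.500 5.500 -24.500
36.500 5.500 -24.500


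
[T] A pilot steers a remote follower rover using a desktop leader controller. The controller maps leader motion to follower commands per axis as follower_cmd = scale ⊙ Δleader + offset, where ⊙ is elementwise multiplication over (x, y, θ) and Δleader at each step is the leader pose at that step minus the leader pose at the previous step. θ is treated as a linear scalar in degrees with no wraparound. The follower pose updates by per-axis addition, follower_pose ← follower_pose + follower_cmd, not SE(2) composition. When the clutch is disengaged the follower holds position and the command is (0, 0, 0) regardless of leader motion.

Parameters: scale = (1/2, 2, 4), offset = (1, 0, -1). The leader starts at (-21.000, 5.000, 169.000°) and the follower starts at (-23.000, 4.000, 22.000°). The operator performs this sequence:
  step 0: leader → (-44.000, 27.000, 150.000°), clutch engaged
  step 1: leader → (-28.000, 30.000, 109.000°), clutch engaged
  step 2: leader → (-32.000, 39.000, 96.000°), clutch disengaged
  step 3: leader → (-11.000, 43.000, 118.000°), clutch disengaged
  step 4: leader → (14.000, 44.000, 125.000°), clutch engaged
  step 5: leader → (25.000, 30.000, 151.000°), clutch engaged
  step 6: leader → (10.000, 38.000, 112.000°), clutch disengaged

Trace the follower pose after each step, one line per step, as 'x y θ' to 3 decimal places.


-33.500 48.000 -55.000
-24.500 54.000 -220.000
-24.500 54.000 -220.000
-24.500 54.000 -220.000
-11.000 56.000 -193.000
-4.500 28.000 -90.000
-4.500 28.000 -90.000

step 0: Δleader=(-23.000, 22.000, -19.000°), engaged; cmd=(-10.500, 44.000, -77.000°) → follower=(-33.500, 48.000, -55.000°)
step 1: Δleader=(16.000, 3.000, -41.000°), engaged; cmd=(9.000, 6.000, -165.000°) → follower=(-24.500, 54.000, -220.000°)
step 2: Δleader=(-4.000, 9.000, -13.000°), disengaged; cmd=(0,0,0) → follower holds at (-24.500, 54.000, -220.000°)
step 3: Δleader=(21.000, 4.000, 22.000°), disengaged; cmd=(0,0,0) → follower holds at (-24.500, 54.000, -220.000°)
step 4: Δleader=(25.000, 1.000, 7.000°), engaged; cmd=(13.500, 2.000, 27.000°) → follower=(-11.000, 56.000, -193.000°)
step 5: Δleader=(11.000, -14.000, 26.000°), engaged; cmd=(6.500, -28.000, 103.000°) → follower=(-4.500, 28.000, -90.000°)
step 6: Δleader=(-15.000, 8.000, -39.000°), disengaged; cmd=(0,0,0) → follower holds at (-4.500, 28.000, -90.000°)


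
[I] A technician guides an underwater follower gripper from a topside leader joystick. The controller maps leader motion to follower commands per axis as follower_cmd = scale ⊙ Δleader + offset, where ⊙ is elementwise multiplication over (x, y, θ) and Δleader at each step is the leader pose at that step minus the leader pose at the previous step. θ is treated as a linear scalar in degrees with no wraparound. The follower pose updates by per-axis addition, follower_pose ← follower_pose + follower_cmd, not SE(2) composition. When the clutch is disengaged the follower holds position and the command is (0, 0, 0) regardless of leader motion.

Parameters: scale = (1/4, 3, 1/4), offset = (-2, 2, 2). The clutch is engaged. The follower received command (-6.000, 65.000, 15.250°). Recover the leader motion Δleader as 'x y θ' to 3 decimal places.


-16.000 21.000 53.000

axis x: (-6.000 − -2) / (1/4) = -16.000
axis y: (65.000 − 2) / (3) = 21.000
axis θ: (15.250 − 2) / (1/4) = 53.000


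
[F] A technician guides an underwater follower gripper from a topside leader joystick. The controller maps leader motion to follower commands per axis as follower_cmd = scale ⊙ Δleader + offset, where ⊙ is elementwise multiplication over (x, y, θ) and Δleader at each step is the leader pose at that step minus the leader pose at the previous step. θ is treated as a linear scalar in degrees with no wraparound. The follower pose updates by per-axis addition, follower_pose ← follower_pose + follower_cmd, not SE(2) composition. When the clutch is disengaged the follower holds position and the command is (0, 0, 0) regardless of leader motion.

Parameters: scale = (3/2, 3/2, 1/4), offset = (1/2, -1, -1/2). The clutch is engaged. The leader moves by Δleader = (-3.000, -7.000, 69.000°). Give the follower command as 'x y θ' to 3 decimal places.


axis x: 3/2·-3.000 + 1/2 = -4.000
axis y: 3/2·-7.000 + -1 = -11.500
axis θ: 1/4·69.000 + -1/2 = 16.750

-4.000 -11.500 16.750


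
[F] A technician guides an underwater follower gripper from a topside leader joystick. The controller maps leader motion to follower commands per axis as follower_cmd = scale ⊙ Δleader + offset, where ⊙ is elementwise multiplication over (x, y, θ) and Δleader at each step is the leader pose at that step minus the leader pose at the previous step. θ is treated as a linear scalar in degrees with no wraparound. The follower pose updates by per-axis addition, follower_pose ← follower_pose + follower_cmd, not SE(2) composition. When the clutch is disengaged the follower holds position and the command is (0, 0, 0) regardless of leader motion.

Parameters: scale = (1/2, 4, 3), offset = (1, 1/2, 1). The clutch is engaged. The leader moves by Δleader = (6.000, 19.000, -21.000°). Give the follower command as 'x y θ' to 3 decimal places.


axis x: 1/2·6.000 + 1 = 4.000
axis y: 4·19.000 + 1/2 = 76.500
axis θ: 3·-21.000 + 1 = -62.000

4.000 76.500 -62.000


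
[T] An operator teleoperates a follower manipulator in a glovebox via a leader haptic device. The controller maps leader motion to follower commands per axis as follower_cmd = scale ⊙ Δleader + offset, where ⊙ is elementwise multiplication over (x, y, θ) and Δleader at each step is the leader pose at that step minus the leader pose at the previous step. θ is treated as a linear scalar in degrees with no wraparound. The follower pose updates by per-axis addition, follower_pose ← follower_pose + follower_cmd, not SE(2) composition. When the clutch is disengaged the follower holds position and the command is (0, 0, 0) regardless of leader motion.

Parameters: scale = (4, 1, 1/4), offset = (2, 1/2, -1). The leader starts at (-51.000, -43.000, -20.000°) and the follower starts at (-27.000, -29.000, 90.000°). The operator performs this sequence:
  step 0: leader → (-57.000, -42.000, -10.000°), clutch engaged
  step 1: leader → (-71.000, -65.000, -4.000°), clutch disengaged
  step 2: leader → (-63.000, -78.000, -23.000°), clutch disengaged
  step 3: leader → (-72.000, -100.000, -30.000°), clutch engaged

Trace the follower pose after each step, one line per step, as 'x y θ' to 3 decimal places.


step 0: Δleader=(-6.000, 1.000, 10.000°), engaged; cmd=(-22.000, 1.500, 1.500°) → follower=(-49.000, -27.500, 91.500°)
step 1: Δleader=(-14.000, -23.000, 6.000°), disengaged; cmd=(0,0,0) → follower holds at (-49.000, -27.500, 91.500°)
step 2: Δleader=(8.000, -13.000, -19.000°), disengaged; cmd=(0,0,0) → follower holds at (-49.000, -27.500, 91.500°)
step 3: Δleader=(-9.000, -22.000, -7.000°), engaged; cmd=(-34.000, -21.500, -2.750°) → follower=(-83.000, -49.000, 88.750°)

-49.000 -27.500 91.500
-49.000 -27.500 91.500
-49.000 -27.500 91.500
-83.000 -49.000 88.750


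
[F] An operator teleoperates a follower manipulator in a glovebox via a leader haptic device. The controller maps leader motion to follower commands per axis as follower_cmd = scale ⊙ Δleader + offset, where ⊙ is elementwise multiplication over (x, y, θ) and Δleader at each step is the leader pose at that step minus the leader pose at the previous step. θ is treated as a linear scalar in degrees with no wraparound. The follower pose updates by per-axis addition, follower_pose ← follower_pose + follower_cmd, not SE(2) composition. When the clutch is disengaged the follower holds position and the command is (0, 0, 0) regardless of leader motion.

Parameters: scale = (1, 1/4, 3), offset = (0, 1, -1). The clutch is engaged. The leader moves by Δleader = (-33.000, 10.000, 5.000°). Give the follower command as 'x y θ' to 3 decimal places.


-33.000 3.500 14.000

axis x: 1·-33.000 + 0 = -33.000
axis y: 1/4·10.000 + 1 = 3.500
axis θ: 3·5.000 + -1 = 14.000


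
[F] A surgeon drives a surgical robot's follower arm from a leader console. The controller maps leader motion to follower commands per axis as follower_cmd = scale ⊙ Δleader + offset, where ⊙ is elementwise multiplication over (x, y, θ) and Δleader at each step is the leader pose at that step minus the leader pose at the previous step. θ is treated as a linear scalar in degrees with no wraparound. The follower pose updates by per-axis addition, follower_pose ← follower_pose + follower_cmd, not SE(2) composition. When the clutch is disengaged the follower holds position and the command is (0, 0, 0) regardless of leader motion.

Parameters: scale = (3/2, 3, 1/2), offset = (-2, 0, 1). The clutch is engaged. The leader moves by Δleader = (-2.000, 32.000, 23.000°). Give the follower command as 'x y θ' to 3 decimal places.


-5.000 96.000 12.500

axis x: 3/2·-2.000 + -2 = -5.000
axis y: 3·32.000 + 0 = 96.000
axis θ: 1/2·23.000 + 1 = 12.500


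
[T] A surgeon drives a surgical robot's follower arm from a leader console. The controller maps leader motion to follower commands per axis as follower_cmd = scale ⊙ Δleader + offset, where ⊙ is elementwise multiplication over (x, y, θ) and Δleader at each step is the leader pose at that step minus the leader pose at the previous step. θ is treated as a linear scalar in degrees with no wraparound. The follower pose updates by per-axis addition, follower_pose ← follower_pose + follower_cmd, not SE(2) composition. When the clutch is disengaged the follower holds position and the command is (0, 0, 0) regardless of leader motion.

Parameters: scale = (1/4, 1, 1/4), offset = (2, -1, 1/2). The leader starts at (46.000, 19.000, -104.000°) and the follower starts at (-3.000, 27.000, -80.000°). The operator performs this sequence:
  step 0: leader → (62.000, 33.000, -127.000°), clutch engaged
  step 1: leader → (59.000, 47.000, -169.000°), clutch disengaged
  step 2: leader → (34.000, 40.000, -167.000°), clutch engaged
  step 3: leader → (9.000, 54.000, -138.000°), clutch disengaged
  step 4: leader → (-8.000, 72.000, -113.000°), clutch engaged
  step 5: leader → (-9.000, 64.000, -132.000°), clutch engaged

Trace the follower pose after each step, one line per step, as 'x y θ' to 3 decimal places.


step 0: Δleader=(16.000, 14.000, -23.000°), engaged; cmd=(6.000, 13.000, -5.250°) → follower=(3.000, 40.000, -85.250°)
step 1: Δleader=(-3.000, 14.000, -42.000°), disengaged; cmd=(0,0,0) → follower holds at (3.000, 40.000, -85.250°)
step 2: Δleader=(-25.000, -7.000, 2.000°), engaged; cmd=(-4.250, -8.000, 1.000°) → follower=(-1.250, 32.000, -84.250°)
step 3: Δleader=(-25.000, 14.000, 29.000°), disengaged; cmd=(0,0,0) → follower holds at (-1.250, 32.000, -84.250°)
step 4: Δleader=(-17.000, 18.000, 25.000°), engaged; cmd=(-2.250, 17.000, 6.750°) → follower=(-3.500, 49.000, -77.500°)
step 5: Δleader=(-1.000, -8.000, -19.000°), engaged; cmd=(1.750, -9.000, -4.250°) → follower=(-1.750, 40.000, -81.750°)

3.000 40.000 -85.250
3.000 40.000 -85.250
-1.250 32.000 -84.250
-1.250 32.000 -84.250
-3.500 49.000 -77.500
-1.750 40.000 -81.750


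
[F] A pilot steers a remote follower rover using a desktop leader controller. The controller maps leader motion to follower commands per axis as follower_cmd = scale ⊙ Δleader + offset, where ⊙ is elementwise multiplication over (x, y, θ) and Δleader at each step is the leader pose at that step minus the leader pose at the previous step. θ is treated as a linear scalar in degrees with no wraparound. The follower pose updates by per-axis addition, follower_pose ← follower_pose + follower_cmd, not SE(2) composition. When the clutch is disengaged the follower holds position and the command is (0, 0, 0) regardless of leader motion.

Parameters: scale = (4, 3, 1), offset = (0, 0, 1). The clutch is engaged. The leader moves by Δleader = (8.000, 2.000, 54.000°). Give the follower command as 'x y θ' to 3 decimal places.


axis x: 4·8.000 + 0 = 32.000
axis y: 3·2.000 + 0 = 6.000
axis θ: 1·54.000 + 1 = 55.000

32.000 6.000 55.000


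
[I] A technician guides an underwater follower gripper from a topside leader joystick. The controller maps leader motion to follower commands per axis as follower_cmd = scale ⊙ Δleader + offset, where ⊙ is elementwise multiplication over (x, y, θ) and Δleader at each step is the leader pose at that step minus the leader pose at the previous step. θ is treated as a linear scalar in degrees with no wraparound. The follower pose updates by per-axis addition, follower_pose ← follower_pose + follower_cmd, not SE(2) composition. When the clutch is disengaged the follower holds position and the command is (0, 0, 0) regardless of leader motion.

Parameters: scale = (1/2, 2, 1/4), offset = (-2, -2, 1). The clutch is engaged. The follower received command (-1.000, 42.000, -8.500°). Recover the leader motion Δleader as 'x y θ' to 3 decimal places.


2.000 22.000 -38.000

axis x: (-1.000 − -2) / (1/2) = 2.000
axis y: (42.000 − -2) / (2) = 22.000
axis θ: (-8.500 − 1) / (1/4) = -38.000


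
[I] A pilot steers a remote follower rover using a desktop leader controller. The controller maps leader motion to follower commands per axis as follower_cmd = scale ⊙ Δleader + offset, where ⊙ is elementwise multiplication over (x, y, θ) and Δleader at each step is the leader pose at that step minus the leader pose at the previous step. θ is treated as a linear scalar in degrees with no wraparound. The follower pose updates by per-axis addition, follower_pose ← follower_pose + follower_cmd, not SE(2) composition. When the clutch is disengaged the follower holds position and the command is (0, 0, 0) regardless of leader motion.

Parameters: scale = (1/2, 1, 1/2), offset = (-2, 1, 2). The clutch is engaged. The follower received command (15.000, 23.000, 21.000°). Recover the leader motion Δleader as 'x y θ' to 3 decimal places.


axis x: (15.000 − -2) / (1/2) = 34.000
axis y: (23.000 − 1) / (1) = 22.000
axis θ: (21.000 − 2) / (1/2) = 38.000

34.000 22.000 38.000


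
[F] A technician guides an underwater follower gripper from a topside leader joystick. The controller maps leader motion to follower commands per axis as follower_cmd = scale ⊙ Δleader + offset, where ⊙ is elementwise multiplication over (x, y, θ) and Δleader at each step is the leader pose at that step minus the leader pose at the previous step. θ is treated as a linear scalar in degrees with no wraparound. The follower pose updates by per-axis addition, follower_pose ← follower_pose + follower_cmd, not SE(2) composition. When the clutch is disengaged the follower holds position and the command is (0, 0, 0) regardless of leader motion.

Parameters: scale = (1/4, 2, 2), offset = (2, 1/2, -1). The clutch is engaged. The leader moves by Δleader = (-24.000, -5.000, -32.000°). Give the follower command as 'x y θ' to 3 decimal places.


-4.000 -9.500 -65.000

axis x: 1/4·-24.000 + 2 = -4.000
axis y: 2·-5.000 + 1/2 = -9.500
axis θ: 2·-32.000 + -1 = -65.000


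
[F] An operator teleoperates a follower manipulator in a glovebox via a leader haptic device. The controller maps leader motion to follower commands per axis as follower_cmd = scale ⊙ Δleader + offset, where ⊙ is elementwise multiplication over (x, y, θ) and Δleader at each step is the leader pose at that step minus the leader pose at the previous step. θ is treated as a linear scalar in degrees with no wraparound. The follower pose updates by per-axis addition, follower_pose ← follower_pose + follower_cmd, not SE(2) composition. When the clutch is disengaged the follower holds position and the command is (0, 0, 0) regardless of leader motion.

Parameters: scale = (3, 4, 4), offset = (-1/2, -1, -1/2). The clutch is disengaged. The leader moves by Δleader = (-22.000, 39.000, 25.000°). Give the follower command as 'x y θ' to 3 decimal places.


0.000 0.000 0.000

clutch disengaged → follower holds; cmd = (0, 0, 0)


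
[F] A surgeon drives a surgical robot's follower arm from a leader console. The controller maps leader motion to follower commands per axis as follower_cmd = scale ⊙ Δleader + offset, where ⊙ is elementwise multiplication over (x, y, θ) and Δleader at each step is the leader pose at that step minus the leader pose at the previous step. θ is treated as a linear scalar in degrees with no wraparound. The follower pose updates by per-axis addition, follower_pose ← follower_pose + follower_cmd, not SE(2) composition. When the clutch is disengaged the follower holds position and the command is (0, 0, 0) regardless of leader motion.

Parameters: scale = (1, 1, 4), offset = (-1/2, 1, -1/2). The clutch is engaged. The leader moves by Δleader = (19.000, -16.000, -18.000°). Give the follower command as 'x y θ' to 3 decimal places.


18.500 -15.000 -72.500

axis x: 1·19.000 + -1/2 = 18.500
axis y: 1·-16.000 + 1 = -15.000
axis θ: 4·-18.000 + -1/2 = -72.500


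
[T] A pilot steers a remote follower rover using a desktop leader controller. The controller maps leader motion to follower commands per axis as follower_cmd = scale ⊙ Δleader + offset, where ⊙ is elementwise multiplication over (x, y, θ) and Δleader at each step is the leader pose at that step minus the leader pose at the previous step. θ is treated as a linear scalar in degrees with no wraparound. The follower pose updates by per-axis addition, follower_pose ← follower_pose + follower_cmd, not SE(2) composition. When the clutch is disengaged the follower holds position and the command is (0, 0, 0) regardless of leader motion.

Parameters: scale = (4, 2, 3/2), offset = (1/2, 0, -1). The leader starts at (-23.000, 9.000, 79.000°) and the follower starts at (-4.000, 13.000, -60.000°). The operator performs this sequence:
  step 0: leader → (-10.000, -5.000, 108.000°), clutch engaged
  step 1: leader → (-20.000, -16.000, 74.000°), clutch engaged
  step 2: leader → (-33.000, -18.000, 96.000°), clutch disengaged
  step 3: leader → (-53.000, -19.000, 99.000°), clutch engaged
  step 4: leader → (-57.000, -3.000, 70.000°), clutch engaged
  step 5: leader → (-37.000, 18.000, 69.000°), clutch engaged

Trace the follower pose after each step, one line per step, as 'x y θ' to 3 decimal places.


step 0: Δleader=(13.000, -14.000, 29.000°), engaged; cmd=(52.500, -28.000, 42.500°) → follower=(48.500, -15.000, -17.500°)
step 1: Δleader=(-10.000, -11.000, -34.000°), engaged; cmd=(-39.500, -22.000, -52.000°) → follower=(9.000, -37.000, -69.500°)
step 2: Δleader=(-13.000, -2.000, 22.000°), disengaged; cmd=(0,0,0) → follower holds at (9.000, -37.000, -69.500°)
step 3: Δleader=(-20.000, -1.000, 3.000°), engaged; cmd=(-79.500, -2.000, 3.500°) → follower=(-70.500, -39.000, -66.000°)
step 4: Δleader=(-4.000, 16.000, -29.000°), engaged; cmd=(-15.500, 32.000, -44.500°) → follower=(-86.000, -7.000, -110.500°)
step 5: Δleader=(20.000, 21.000, -1.000°), engaged; cmd=(80.500, 42.000, -2.500°) → follower=(-5.500, 35.000, -113.000°)

48.500 -15.000 -17.500
9.000 -37.000 -69.500
9.000 -37.000 -69.500
-70.500 -39.000 -66.000
-86.000 -7.000 -110.500
-5.500 35.000 -113.000


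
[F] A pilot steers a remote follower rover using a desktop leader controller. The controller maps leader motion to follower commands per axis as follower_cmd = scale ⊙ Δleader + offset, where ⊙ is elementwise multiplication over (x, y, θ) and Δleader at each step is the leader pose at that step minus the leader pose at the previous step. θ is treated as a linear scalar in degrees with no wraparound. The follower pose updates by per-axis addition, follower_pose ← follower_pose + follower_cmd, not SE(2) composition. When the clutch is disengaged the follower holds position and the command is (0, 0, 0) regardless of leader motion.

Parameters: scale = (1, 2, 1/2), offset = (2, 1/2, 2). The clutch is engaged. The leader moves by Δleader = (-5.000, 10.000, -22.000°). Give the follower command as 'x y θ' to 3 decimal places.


-3.000 20.500 -9.000

axis x: 1·-5.000 + 2 = -3.000
axis y: 2·10.000 + 1/2 = 20.500
axis θ: 1/2·-22.000 + 2 = -9.000
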